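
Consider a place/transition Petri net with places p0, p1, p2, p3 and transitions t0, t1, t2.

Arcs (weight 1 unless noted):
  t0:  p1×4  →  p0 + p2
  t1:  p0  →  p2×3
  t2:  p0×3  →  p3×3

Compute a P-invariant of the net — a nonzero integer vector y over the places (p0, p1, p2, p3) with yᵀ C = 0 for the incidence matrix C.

Incidence matrix C (rows=places, cols=transitions):
       t0   t1   t2
   p0   1   -1   -3
   p1  -4    0    0
   p2   1    3    0
   p3   0    0    3

Candidate y = [3, 1, 1, 3]; check y·C column-wise:
  col t0: 3·1 + 1·-4 + 1·1 + 3·0 = 0
  col t1: 3·-1 + 1·0 + 1·3 + 3·0 = 0
  col t2: 3·-3 + 1·0 + 1·0 + 3·3 = 0

y = (p0:3, p1:1, p2:1, p3:3)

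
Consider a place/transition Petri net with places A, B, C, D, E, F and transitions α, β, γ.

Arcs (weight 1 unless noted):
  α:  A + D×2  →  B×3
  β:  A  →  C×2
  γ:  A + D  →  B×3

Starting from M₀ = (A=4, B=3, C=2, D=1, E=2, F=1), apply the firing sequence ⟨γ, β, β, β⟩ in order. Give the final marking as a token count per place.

(A=0, B=6, C=8, D=0, E=2, F=1)

step 1: fire γ:  (A=4, B=3, C=2, D=1, E=2, F=1) → (A=3, B=6, C=2, D=0, E=2, F=1)
step 2: fire β:  (A=3, B=6, C=2, D=0, E=2, F=1) → (A=2, B=6, C=4, D=0, E=2, F=1)
step 3: fire β:  (A=2, B=6, C=4, D=0, E=2, F=1) → (A=1, B=6, C=6, D=0, E=2, F=1)
step 4: fire β:  (A=1, B=6, C=6, D=0, E=2, F=1) → (A=0, B=6, C=8, D=0, E=2, F=1)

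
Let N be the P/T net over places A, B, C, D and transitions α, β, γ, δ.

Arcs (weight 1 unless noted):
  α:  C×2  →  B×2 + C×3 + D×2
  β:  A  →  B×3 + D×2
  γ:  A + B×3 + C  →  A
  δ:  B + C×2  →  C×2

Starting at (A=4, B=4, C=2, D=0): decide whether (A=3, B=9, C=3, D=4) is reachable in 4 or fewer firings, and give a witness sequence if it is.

YES — reachable via ⟨α, β⟩ (2 firings)

step 1: fire α:  (A=4, B=4, C=2, D=0) → (A=4, B=6, C=3, D=2)
step 2: fire β:  (A=4, B=6, C=3, D=2) → (A=3, B=9, C=3, D=4)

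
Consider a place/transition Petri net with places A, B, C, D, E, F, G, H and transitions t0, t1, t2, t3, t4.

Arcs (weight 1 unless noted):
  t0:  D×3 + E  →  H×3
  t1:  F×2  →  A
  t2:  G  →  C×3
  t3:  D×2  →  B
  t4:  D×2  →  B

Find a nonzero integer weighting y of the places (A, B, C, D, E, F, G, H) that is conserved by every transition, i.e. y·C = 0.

y = (A:0, B:2, C:0, D:1, E:-3, F:0, G:0, H:0)

Incidence matrix C (rows=places, cols=transitions):
       t0   t1   t2   t3   t4
    A   0    1    0    0    0
    B   0    0    0    1    1
    C   0    0    3    0    0
    D  -3    0    0   -2   -2
    E  -1    0    0    0    0
    F   0   -2    0    0    0
    G   0    0   -1    0    0
    H   3    0    0    0    0

Candidate y = [0, 2, 0, 1, -3, 0, 0, 0]; check y·C column-wise:
  col t0: 2·0 + 1·-3 + -3·-1 + 0·3 = 0
  col t1: 0·1 + 2·0 + 1·0 + -3·0 + 0·-2 = 0
  col t2: 2·0 + 0·3 + 1·0 + -3·0 + 0·-1 = 0
  col t3: 2·1 + 1·-2 + -3·0 = 0
  col t4: 2·1 + 1·-2 + -3·0 = 0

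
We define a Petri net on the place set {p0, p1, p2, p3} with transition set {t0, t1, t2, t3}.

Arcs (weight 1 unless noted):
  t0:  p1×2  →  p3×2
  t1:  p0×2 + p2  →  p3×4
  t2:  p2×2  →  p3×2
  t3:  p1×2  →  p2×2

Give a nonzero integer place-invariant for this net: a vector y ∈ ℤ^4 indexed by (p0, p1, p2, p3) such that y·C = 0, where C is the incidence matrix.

y = (p0:3, p1:2, p2:2, p3:2)

Incidence matrix C (rows=places, cols=transitions):
       t0   t1   t2   t3
   p0   0   -2    0    0
   p1  -2    0    0   -2
   p2   0   -1   -2    2
   p3   2    4    2    0

Candidate y = [3, 2, 2, 2]; check y·C column-wise:
  col t0: 3·0 + 2·-2 + 2·0 + 2·2 = 0
  col t1: 3·-2 + 2·0 + 2·-1 + 2·4 = 0
  col t2: 3·0 + 2·0 + 2·-2 + 2·2 = 0
  col t3: 3·0 + 2·-2 + 2·2 + 2·0 = 0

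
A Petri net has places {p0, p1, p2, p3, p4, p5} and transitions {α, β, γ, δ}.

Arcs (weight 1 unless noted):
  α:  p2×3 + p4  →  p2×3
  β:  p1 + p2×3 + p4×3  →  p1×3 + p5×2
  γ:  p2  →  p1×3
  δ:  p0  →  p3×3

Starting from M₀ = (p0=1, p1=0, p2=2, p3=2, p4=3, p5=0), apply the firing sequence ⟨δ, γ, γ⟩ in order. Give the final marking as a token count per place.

step 1: fire δ:  (p0=1, p1=0, p2=2, p3=2, p4=3, p5=0) → (p0=0, p1=0, p2=2, p3=5, p4=3, p5=0)
step 2: fire γ:  (p0=0, p1=0, p2=2, p3=5, p4=3, p5=0) → (p0=0, p1=3, p2=1, p3=5, p4=3, p5=0)
step 3: fire γ:  (p0=0, p1=3, p2=1, p3=5, p4=3, p5=0) → (p0=0, p1=6, p2=0, p3=5, p4=3, p5=0)

(p0=0, p1=6, p2=0, p3=5, p4=3, p5=0)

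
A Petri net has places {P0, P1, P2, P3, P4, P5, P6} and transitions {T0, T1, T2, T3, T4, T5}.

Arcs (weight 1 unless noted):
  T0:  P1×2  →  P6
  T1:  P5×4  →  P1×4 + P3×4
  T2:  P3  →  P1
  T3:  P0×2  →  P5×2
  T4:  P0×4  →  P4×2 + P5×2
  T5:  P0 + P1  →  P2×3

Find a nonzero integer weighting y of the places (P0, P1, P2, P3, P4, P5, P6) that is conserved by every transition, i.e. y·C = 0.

y = (P0:2, P1:1, P2:1, P3:1, P4:2, P5:2, P6:2)

Incidence matrix C (rows=places, cols=transitions):
       T0   T1   T2   T3   T4   T5
   P0   0    0    0   -2   -4   -1
   P1  -2    4    1    0    0   -1
   P2   0    0    0    0    0    3
   P3   0    4   -1    0    0    0
   P4   0    0    0    0    2    0
   P5   0   -4    0    2    2    0
   P6   1    0    0    0    0    0

Candidate y = [2, 1, 1, 1, 2, 2, 2]; check y·C column-wise:
  col T0: 2·0 + 1·-2 + 1·0 + 1·0 + 2·0 + 2·0 + 2·1 = 0
  col T1: 2·0 + 1·4 + 1·0 + 1·4 + 2·0 + 2·-4 + 2·0 = 0
  col T2: 2·0 + 1·1 + 1·0 + 1·-1 + 2·0 + 2·0 + 2·0 = 0
  col T3: 2·-2 + 1·0 + 1·0 + 1·0 + 2·0 + 2·2 + 2·0 = 0
  col T4: 2·-4 + 1·0 + 1·0 + 1·0 + 2·2 + 2·2 + 2·0 = 0
  col T5: 2·-1 + 1·-1 + 1·3 + 1·0 + 2·0 + 2·0 + 2·0 = 0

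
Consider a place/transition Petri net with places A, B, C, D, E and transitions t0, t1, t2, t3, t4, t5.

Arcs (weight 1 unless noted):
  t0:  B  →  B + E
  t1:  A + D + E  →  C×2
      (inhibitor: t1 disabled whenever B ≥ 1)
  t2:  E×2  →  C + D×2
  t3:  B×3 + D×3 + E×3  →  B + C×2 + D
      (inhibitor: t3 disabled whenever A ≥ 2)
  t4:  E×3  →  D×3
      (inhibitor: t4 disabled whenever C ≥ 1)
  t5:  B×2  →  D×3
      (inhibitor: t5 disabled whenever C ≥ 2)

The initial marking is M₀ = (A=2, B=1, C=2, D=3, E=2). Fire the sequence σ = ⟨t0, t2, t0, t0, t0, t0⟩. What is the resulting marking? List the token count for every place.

(A=2, B=1, C=3, D=5, E=5)

step 1: fire t0:  (A=2, B=1, C=2, D=3, E=2) → (A=2, B=1, C=2, D=3, E=3)
step 2: fire t2:  (A=2, B=1, C=2, D=3, E=3) → (A=2, B=1, C=3, D=5, E=1)
step 3: fire t0:  (A=2, B=1, C=3, D=5, E=1) → (A=2, B=1, C=3, D=5, E=2)
step 4: fire t0:  (A=2, B=1, C=3, D=5, E=2) → (A=2, B=1, C=3, D=5, E=3)
step 5: fire t0:  (A=2, B=1, C=3, D=5, E=3) → (A=2, B=1, C=3, D=5, E=4)
step 6: fire t0:  (A=2, B=1, C=3, D=5, E=4) → (A=2, B=1, C=3, D=5, E=5)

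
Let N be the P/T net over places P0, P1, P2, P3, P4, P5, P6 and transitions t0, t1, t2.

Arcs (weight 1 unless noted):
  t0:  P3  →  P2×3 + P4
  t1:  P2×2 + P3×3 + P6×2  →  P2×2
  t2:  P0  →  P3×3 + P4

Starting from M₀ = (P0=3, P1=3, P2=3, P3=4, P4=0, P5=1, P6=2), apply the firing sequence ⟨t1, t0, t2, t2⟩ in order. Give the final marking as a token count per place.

(P0=1, P1=3, P2=6, P3=6, P4=3, P5=1, P6=0)

step 1: fire t1:  (P0=3, P1=3, P2=3, P3=4, P4=0, P5=1, P6=2) → (P0=3, P1=3, P2=3, P3=1, P4=0, P5=1, P6=0)
step 2: fire t0:  (P0=3, P1=3, P2=3, P3=1, P4=0, P5=1, P6=0) → (P0=3, P1=3, P2=6, P3=0, P4=1, P5=1, P6=0)
step 3: fire t2:  (P0=3, P1=3, P2=6, P3=0, P4=1, P5=1, P6=0) → (P0=2, P1=3, P2=6, P3=3, P4=2, P5=1, P6=0)
step 4: fire t2:  (P0=2, P1=3, P2=6, P3=3, P4=2, P5=1, P6=0) → (P0=1, P1=3, P2=6, P3=6, P4=3, P5=1, P6=0)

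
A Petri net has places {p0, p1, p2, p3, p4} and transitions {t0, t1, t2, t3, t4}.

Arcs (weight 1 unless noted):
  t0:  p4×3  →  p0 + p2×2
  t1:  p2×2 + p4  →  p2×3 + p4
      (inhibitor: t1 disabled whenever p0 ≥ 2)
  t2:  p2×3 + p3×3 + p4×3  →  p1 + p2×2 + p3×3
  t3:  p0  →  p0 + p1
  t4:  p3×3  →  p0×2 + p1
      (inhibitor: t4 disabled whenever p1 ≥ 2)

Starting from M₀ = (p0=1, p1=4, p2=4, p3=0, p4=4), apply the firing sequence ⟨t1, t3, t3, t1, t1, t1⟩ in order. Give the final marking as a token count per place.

step 1: fire t1:  (p0=1, p1=4, p2=4, p3=0, p4=4) → (p0=1, p1=4, p2=5, p3=0, p4=4)
step 2: fire t3:  (p0=1, p1=4, p2=5, p3=0, p4=4) → (p0=1, p1=5, p2=5, p3=0, p4=4)
step 3: fire t3:  (p0=1, p1=5, p2=5, p3=0, p4=4) → (p0=1, p1=6, p2=5, p3=0, p4=4)
step 4: fire t1:  (p0=1, p1=6, p2=5, p3=0, p4=4) → (p0=1, p1=6, p2=6, p3=0, p4=4)
step 5: fire t1:  (p0=1, p1=6, p2=6, p3=0, p4=4) → (p0=1, p1=6, p2=7, p3=0, p4=4)
step 6: fire t1:  (p0=1, p1=6, p2=7, p3=0, p4=4) → (p0=1, p1=6, p2=8, p3=0, p4=4)

(p0=1, p1=6, p2=8, p3=0, p4=4)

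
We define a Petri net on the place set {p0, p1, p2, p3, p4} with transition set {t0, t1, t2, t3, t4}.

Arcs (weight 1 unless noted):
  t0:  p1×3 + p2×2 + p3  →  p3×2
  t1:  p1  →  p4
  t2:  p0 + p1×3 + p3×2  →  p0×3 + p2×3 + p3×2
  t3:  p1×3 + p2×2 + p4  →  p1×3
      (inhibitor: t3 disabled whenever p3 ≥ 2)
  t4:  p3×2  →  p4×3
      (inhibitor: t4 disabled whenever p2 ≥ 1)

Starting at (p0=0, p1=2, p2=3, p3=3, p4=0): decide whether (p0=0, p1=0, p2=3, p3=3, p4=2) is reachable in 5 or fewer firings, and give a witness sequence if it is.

YES — reachable via ⟨t1, t1⟩ (2 firings)

step 1: fire t1:  (p0=0, p1=2, p2=3, p3=3, p4=0) → (p0=0, p1=1, p2=3, p3=3, p4=1)
step 2: fire t1:  (p0=0, p1=1, p2=3, p3=3, p4=1) → (p0=0, p1=0, p2=3, p3=3, p4=2)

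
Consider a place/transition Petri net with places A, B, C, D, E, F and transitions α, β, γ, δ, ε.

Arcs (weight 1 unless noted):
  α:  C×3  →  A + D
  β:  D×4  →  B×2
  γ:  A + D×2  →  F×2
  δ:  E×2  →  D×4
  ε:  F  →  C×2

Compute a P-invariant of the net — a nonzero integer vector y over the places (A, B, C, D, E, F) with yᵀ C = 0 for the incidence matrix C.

Incidence matrix C (rows=places, cols=transitions):
        α    β    γ    δ    ε
    A   1    0   -1    0    0
    B   0    2    0    0    0
    C  -3    0    0    0    2
    D   1   -4   -2    4    0
    E   0    0    0   -2    0
    F   0    0    2    0   -1

Candidate y = [2, 2, 1, 1, 2, 2]; check y·C column-wise:
  col α: 2·1 + 2·0 + 1·-3 + 1·1 + 2·0 + 2·0 = 0
  col β: 2·0 + 2·2 + 1·0 + 1·-4 + 2·0 + 2·0 = 0
  col γ: 2·-1 + 2·0 + 1·0 + 1·-2 + 2·0 + 2·2 = 0
  col δ: 2·0 + 2·0 + 1·0 + 1·4 + 2·-2 + 2·0 = 0
  col ε: 2·0 + 2·0 + 1·2 + 1·0 + 2·0 + 2·-1 = 0

y = (A:2, B:2, C:1, D:1, E:2, F:2)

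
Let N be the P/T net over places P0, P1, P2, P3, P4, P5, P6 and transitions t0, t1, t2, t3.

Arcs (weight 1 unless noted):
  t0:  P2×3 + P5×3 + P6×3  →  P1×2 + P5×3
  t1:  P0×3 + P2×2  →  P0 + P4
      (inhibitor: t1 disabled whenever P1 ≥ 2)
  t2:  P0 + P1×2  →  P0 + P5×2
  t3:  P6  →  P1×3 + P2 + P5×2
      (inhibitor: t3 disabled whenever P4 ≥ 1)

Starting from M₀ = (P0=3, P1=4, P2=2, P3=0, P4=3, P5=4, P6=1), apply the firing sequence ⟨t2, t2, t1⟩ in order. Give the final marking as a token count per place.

step 1: fire t2:  (P0=3, P1=4, P2=2, P3=0, P4=3, P5=4, P6=1) → (P0=3, P1=2, P2=2, P3=0, P4=3, P5=6, P6=1)
step 2: fire t2:  (P0=3, P1=2, P2=2, P3=0, P4=3, P5=6, P6=1) → (P0=3, P1=0, P2=2, P3=0, P4=3, P5=8, P6=1)
step 3: fire t1:  (P0=3, P1=0, P2=2, P3=0, P4=3, P5=8, P6=1) → (P0=1, P1=0, P2=0, P3=0, P4=4, P5=8, P6=1)

(P0=1, P1=0, P2=0, P3=0, P4=4, P5=8, P6=1)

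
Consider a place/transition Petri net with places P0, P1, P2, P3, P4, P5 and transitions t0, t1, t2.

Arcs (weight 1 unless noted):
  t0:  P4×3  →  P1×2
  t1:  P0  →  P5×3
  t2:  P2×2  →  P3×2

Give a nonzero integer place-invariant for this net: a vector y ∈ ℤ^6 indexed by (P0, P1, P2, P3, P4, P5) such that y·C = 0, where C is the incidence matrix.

Incidence matrix C (rows=places, cols=transitions):
       t0   t1   t2
   P0   0   -1    0
   P1   2    0    0
   P2   0    0   -2
   P3   0    0    2
   P4  -3    0    0
   P5   0    3    0

Candidate y = [0, 0, 1, 1, 0, 0]; check y·C column-wise:
  col t0: 0·2 + 1·0 + 1·0 + 0·-3 = 0
  col t1: 0·-1 + 1·0 + 1·0 + 0·3 = 0
  col t2: 1·-2 + 1·2 = 0

y = (P0:0, P1:0, P2:1, P3:1, P4:0, P5:0)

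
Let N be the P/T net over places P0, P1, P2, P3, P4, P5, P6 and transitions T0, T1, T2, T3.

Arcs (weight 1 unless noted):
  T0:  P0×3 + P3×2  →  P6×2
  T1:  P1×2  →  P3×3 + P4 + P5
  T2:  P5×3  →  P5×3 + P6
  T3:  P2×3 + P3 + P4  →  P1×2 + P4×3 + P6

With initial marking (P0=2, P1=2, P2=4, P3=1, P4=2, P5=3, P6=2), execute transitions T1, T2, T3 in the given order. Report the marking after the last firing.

step 1: fire T1:  (P0=2, P1=2, P2=4, P3=1, P4=2, P5=3, P6=2) → (P0=2, P1=0, P2=4, P3=4, P4=3, P5=4, P6=2)
step 2: fire T2:  (P0=2, P1=0, P2=4, P3=4, P4=3, P5=4, P6=2) → (P0=2, P1=0, P2=4, P3=4, P4=3, P5=4, P6=3)
step 3: fire T3:  (P0=2, P1=0, P2=4, P3=4, P4=3, P5=4, P6=3) → (P0=2, P1=2, P2=1, P3=3, P4=5, P5=4, P6=4)

(P0=2, P1=2, P2=1, P3=3, P4=5, P5=4, P6=4)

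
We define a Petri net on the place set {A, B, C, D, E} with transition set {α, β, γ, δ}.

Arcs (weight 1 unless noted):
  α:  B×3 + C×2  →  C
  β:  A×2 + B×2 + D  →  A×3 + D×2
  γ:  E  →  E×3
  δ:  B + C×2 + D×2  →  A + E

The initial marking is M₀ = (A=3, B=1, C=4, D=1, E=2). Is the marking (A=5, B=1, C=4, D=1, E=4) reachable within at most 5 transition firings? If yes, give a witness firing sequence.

depth 0: 1 marking
depth 1: 2 markings reached so far
depth 2: 3 markings reached so far
depth 3: 4 markings reached so far
depth 4: 5 markings reached so far
depth 5: 6 markings reached so far
target is not among the 6 markings reachable within 5 steps

NO — not reachable within 5 firings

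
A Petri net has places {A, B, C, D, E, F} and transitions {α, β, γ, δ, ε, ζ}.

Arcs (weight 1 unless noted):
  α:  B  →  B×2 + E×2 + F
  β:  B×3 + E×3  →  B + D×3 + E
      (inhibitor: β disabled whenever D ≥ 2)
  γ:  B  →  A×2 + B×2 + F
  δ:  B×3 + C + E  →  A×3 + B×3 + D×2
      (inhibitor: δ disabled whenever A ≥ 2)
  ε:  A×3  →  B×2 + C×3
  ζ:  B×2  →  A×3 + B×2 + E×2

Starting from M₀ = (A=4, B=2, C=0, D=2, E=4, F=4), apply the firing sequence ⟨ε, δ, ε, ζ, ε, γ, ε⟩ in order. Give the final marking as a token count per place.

step 1: fire ε:  (A=4, B=2, C=0, D=2, E=4, F=4) → (A=1, B=4, C=3, D=2, E=4, F=4)
step 2: fire δ:  (A=1, B=4, C=3, D=2, E=4, F=4) → (A=4, B=4, C=2, D=4, E=3, F=4)
step 3: fire ε:  (A=4, B=4, C=2, D=4, E=3, F=4) → (A=1, B=6, C=5, D=4, E=3, F=4)
step 4: fire ζ:  (A=1, B=6, C=5, D=4, E=3, F=4) → (A=4, B=6, C=5, D=4, E=5, F=4)
step 5: fire ε:  (A=4, B=6, C=5, D=4, E=5, F=4) → (A=1, B=8, C=8, D=4, E=5, F=4)
step 6: fire γ:  (A=1, B=8, C=8, D=4, E=5, F=4) → (A=3, B=9, C=8, D=4, E=5, F=5)
step 7: fire ε:  (A=3, B=9, C=8, D=4, E=5, F=5) → (A=0, B=11, C=11, D=4, E=5, F=5)

(A=0, B=11, C=11, D=4, E=5, F=5)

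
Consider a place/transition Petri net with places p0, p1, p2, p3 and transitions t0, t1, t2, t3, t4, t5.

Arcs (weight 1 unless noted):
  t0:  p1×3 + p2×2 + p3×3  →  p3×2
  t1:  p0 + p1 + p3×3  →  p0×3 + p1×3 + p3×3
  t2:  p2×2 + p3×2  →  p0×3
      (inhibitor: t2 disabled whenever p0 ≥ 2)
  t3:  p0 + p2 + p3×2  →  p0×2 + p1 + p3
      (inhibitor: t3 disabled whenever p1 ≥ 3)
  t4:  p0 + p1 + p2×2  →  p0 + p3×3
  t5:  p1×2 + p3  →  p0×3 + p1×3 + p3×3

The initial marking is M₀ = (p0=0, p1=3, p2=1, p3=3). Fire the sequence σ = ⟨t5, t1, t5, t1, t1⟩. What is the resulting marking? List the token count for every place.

step 1: fire t5:  (p0=0, p1=3, p2=1, p3=3) → (p0=3, p1=4, p2=1, p3=5)
step 2: fire t1:  (p0=3, p1=4, p2=1, p3=5) → (p0=5, p1=6, p2=1, p3=5)
step 3: fire t5:  (p0=5, p1=6, p2=1, p3=5) → (p0=8, p1=7, p2=1, p3=7)
step 4: fire t1:  (p0=8, p1=7, p2=1, p3=7) → (p0=10, p1=9, p2=1, p3=7)
step 5: fire t1:  (p0=10, p1=9, p2=1, p3=7) → (p0=12, p1=11, p2=1, p3=7)

(p0=12, p1=11, p2=1, p3=7)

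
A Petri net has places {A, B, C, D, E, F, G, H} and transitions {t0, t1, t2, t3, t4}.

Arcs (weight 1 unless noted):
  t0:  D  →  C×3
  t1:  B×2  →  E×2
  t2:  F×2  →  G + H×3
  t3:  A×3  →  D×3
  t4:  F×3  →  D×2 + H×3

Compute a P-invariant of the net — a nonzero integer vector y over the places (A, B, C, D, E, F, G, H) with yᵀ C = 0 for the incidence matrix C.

Incidence matrix C (rows=places, cols=transitions):
       t0   t1   t2   t3   t4
    A   0    0    0   -3    0
    B   0   -2    0    0    0
    C   3    0    0    0    0
    D  -1    0    0    3    2
    E   0    2    0    0    0
    F   0    0   -2    0   -3
    G   0    0    1    0    0
    H   0    0    3    0    3

Candidate y = [0, 1, 0, 0, 1, 0, 0, 0]; check y·C column-wise:
  col t0: 1·0 + 0·3 + 0·-1 + 1·0 = 0
  col t1: 1·-2 + 1·2 = 0
  col t2: 1·0 + 1·0 + 0·-2 + 0·1 + 0·3 = 0
  col t3: 0·-3 + 1·0 + 0·3 + 1·0 = 0
  col t4: 1·0 + 0·2 + 1·0 + 0·-3 + 0·3 = 0

y = (A:0, B:1, C:0, D:0, E:1, F:0, G:0, H:0)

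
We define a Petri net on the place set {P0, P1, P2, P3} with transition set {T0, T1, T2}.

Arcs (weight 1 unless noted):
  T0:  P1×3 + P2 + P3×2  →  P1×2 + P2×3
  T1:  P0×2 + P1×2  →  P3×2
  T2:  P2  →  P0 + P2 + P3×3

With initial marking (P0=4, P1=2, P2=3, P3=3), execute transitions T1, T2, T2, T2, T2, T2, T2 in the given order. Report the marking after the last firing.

(P0=8, P1=0, P2=3, P3=23)

step 1: fire T1:  (P0=4, P1=2, P2=3, P3=3) → (P0=2, P1=0, P2=3, P3=5)
step 2: fire T2:  (P0=2, P1=0, P2=3, P3=5) → (P0=3, P1=0, P2=3, P3=8)
step 3: fire T2:  (P0=3, P1=0, P2=3, P3=8) → (P0=4, P1=0, P2=3, P3=11)
step 4: fire T2:  (P0=4, P1=0, P2=3, P3=11) → (P0=5, P1=0, P2=3, P3=14)
step 5: fire T2:  (P0=5, P1=0, P2=3, P3=14) → (P0=6, P1=0, P2=3, P3=17)
step 6: fire T2:  (P0=6, P1=0, P2=3, P3=17) → (P0=7, P1=0, P2=3, P3=20)
step 7: fire T2:  (P0=7, P1=0, P2=3, P3=20) → (P0=8, P1=0, P2=3, P3=23)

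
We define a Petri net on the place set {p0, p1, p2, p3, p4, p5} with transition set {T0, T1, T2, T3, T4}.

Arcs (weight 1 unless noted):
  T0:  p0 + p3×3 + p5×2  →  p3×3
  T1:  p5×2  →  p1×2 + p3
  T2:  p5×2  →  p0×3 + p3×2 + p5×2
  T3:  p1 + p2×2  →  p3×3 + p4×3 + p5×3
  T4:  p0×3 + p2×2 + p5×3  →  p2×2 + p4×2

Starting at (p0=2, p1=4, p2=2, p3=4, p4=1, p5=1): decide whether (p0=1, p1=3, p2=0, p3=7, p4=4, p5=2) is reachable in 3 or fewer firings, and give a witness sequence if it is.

YES — reachable via ⟨T3, T0⟩ (2 firings)

step 1: fire T3:  (p0=2, p1=4, p2=2, p3=4, p4=1, p5=1) → (p0=2, p1=3, p2=0, p3=7, p4=4, p5=4)
step 2: fire T0:  (p0=2, p1=3, p2=0, p3=7, p4=4, p5=4) → (p0=1, p1=3, p2=0, p3=7, p4=4, p5=2)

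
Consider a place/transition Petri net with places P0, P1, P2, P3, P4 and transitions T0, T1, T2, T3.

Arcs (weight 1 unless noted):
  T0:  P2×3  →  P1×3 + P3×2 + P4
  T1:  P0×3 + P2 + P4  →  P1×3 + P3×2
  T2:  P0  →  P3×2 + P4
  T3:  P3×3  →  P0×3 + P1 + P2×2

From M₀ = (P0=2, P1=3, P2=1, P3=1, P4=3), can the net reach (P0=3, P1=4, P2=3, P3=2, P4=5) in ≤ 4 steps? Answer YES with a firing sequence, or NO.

YES — reachable via ⟨T2, T2, T3⟩ (3 firings)

step 1: fire T2:  (P0=2, P1=3, P2=1, P3=1, P4=3) → (P0=1, P1=3, P2=1, P3=3, P4=4)
step 2: fire T2:  (P0=1, P1=3, P2=1, P3=3, P4=4) → (P0=0, P1=3, P2=1, P3=5, P4=5)
step 3: fire T3:  (P0=0, P1=3, P2=1, P3=5, P4=5) → (P0=3, P1=4, P2=3, P3=2, P4=5)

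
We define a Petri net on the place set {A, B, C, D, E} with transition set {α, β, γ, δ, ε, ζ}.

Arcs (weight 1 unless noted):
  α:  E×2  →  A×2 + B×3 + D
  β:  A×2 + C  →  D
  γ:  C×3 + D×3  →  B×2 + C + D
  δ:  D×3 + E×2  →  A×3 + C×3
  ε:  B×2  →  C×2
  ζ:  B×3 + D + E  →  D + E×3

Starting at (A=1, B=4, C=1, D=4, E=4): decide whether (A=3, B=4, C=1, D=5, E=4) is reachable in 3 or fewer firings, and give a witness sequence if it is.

step 1: fire α:  (A=1, B=4, C=1, D=4, E=4) → (A=3, B=7, C=1, D=5, E=2)
step 2: fire ζ:  (A=3, B=7, C=1, D=5, E=2) → (A=3, B=4, C=1, D=5, E=4)

YES — reachable via ⟨α, ζ⟩ (2 firings)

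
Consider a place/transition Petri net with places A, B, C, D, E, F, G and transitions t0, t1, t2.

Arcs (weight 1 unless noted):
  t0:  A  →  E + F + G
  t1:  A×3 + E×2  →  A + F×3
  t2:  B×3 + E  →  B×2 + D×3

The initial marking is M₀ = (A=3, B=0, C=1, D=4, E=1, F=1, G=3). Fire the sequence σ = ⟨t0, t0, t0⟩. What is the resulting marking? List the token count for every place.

(A=0, B=0, C=1, D=4, E=4, F=4, G=6)

step 1: fire t0:  (A=3, B=0, C=1, D=4, E=1, F=1, G=3) → (A=2, B=0, C=1, D=4, E=2, F=2, G=4)
step 2: fire t0:  (A=2, B=0, C=1, D=4, E=2, F=2, G=4) → (A=1, B=0, C=1, D=4, E=3, F=3, G=5)
step 3: fire t0:  (A=1, B=0, C=1, D=4, E=3, F=3, G=5) → (A=0, B=0, C=1, D=4, E=4, F=4, G=6)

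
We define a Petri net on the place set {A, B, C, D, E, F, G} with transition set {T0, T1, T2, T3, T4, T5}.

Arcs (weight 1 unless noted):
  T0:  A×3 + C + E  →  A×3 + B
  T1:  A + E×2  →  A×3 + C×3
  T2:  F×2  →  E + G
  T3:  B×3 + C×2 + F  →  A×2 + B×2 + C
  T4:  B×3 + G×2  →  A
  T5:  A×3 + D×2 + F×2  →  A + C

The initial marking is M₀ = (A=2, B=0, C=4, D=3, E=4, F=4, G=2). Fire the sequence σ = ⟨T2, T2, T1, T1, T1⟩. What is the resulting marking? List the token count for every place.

(A=8, B=0, C=13, D=3, E=0, F=0, G=4)

step 1: fire T2:  (A=2, B=0, C=4, D=3, E=4, F=4, G=2) → (A=2, B=0, C=4, D=3, E=5, F=2, G=3)
step 2: fire T2:  (A=2, B=0, C=4, D=3, E=5, F=2, G=3) → (A=2, B=0, C=4, D=3, E=6, F=0, G=4)
step 3: fire T1:  (A=2, B=0, C=4, D=3, E=6, F=0, G=4) → (A=4, B=0, C=7, D=3, E=4, F=0, G=4)
step 4: fire T1:  (A=4, B=0, C=7, D=3, E=4, F=0, G=4) → (A=6, B=0, C=10, D=3, E=2, F=0, G=4)
step 5: fire T1:  (A=6, B=0, C=10, D=3, E=2, F=0, G=4) → (A=8, B=0, C=13, D=3, E=0, F=0, G=4)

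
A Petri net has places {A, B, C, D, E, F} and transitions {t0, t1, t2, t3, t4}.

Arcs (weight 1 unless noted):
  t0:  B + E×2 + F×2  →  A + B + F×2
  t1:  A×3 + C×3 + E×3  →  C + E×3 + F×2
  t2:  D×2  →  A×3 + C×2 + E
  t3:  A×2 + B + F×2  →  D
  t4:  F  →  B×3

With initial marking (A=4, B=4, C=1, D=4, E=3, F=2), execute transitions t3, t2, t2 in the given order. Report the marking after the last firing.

(A=8, B=3, C=5, D=1, E=5, F=0)

step 1: fire t3:  (A=4, B=4, C=1, D=4, E=3, F=2) → (A=2, B=3, C=1, D=5, E=3, F=0)
step 2: fire t2:  (A=2, B=3, C=1, D=5, E=3, F=0) → (A=5, B=3, C=3, D=3, E=4, F=0)
step 3: fire t2:  (A=5, B=3, C=3, D=3, E=4, F=0) → (A=8, B=3, C=5, D=1, E=5, F=0)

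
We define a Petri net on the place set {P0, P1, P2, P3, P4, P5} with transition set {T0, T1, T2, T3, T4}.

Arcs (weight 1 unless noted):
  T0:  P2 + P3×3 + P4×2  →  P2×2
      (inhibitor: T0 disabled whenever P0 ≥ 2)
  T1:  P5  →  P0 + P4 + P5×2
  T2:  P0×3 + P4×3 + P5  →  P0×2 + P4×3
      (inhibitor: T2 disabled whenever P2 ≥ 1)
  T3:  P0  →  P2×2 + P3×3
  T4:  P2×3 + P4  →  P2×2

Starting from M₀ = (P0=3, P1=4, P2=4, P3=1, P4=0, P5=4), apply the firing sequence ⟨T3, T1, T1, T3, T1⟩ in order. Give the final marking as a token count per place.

step 1: fire T3:  (P0=3, P1=4, P2=4, P3=1, P4=0, P5=4) → (P0=2, P1=4, P2=6, P3=4, P4=0, P5=4)
step 2: fire T1:  (P0=2, P1=4, P2=6, P3=4, P4=0, P5=4) → (P0=3, P1=4, P2=6, P3=4, P4=1, P5=5)
step 3: fire T1:  (P0=3, P1=4, P2=6, P3=4, P4=1, P5=5) → (P0=4, P1=4, P2=6, P3=4, P4=2, P5=6)
step 4: fire T3:  (P0=4, P1=4, P2=6, P3=4, P4=2, P5=6) → (P0=3, P1=4, P2=8, P3=7, P4=2, P5=6)
step 5: fire T1:  (P0=3, P1=4, P2=8, P3=7, P4=2, P5=6) → (P0=4, P1=4, P2=8, P3=7, P4=3, P5=7)

(P0=4, P1=4, P2=8, P3=7, P4=3, P5=7)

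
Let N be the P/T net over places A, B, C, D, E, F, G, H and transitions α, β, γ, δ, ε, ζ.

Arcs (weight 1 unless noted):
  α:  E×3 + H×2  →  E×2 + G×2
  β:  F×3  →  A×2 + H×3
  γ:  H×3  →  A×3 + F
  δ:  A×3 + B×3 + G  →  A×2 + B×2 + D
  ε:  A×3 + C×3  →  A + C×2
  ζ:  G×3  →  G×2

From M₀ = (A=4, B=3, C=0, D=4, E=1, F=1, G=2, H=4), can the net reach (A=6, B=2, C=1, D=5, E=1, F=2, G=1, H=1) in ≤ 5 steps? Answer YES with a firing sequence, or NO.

depth 0: 1 marking
depth 1: 3 markings reached so far
depth 2: 4 markings reached so far
depth 3: 4 markings reached so far
(frontier empty at depth 3; search complete)
target is not among the 4 markings reachable within 5 steps

NO — not reachable within 5 firings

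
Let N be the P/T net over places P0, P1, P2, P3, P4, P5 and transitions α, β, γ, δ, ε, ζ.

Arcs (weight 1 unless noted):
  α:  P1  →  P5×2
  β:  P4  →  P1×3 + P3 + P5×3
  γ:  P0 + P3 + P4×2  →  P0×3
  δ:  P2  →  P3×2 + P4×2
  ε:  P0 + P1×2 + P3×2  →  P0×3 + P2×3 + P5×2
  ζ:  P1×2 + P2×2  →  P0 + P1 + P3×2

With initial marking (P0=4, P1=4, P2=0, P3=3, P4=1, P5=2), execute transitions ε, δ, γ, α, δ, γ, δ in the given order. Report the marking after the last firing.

(P0=10, P1=1, P2=0, P3=5, P4=3, P5=6)

step 1: fire ε:  (P0=4, P1=4, P2=0, P3=3, P4=1, P5=2) → (P0=6, P1=2, P2=3, P3=1, P4=1, P5=4)
step 2: fire δ:  (P0=6, P1=2, P2=3, P3=1, P4=1, P5=4) → (P0=6, P1=2, P2=2, P3=3, P4=3, P5=4)
step 3: fire γ:  (P0=6, P1=2, P2=2, P3=3, P4=3, P5=4) → (P0=8, P1=2, P2=2, P3=2, P4=1, P5=4)
step 4: fire α:  (P0=8, P1=2, P2=2, P3=2, P4=1, P5=4) → (P0=8, P1=1, P2=2, P3=2, P4=1, P5=6)
step 5: fire δ:  (P0=8, P1=1, P2=2, P3=2, P4=1, P5=6) → (P0=8, P1=1, P2=1, P3=4, P4=3, P5=6)
step 6: fire γ:  (P0=8, P1=1, P2=1, P3=4, P4=3, P5=6) → (P0=10, P1=1, P2=1, P3=3, P4=1, P5=6)
step 7: fire δ:  (P0=10, P1=1, P2=1, P3=3, P4=1, P5=6) → (P0=10, P1=1, P2=0, P3=5, P4=3, P5=6)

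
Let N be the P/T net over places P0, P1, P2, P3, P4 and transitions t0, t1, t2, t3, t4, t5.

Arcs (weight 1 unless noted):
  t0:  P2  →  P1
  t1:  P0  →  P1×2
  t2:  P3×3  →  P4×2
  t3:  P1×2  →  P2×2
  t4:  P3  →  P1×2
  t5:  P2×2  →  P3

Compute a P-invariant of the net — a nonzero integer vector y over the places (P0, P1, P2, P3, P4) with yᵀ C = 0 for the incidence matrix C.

y = (P0:2, P1:1, P2:1, P3:2, P4:3)

Incidence matrix C (rows=places, cols=transitions):
       t0   t1   t2   t3   t4   t5
   P0   0   -1    0    0    0    0
   P1   1    2    0   -2    2    0
   P2  -1    0    0    2    0   -2
   P3   0    0   -3    0   -1    1
   P4   0    0    2    0    0    0

Candidate y = [2, 1, 1, 2, 3]; check y·C column-wise:
  col t0: 2·0 + 1·1 + 1·-1 + 2·0 + 3·0 = 0
  col t1: 2·-1 + 1·2 + 1·0 + 2·0 + 3·0 = 0
  col t2: 2·0 + 1·0 + 1·0 + 2·-3 + 3·2 = 0
  col t3: 2·0 + 1·-2 + 1·2 + 2·0 + 3·0 = 0
  col t4: 2·0 + 1·2 + 1·0 + 2·-1 + 3·0 = 0
  col t5: 2·0 + 1·0 + 1·-2 + 2·1 + 3·0 = 0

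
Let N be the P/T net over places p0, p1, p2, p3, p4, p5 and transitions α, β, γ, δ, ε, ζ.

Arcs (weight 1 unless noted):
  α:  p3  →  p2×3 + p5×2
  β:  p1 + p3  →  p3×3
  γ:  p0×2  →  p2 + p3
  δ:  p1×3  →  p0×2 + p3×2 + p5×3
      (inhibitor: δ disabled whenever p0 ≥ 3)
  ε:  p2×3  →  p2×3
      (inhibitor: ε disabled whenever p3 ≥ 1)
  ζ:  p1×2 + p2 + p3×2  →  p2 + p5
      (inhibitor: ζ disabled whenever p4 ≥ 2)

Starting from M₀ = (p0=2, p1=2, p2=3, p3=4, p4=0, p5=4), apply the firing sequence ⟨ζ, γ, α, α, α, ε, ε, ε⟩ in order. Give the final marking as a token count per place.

step 1: fire ζ:  (p0=2, p1=2, p2=3, p3=4, p4=0, p5=4) → (p0=2, p1=0, p2=3, p3=2, p4=0, p5=5)
step 2: fire γ:  (p0=2, p1=0, p2=3, p3=2, p4=0, p5=5) → (p0=0, p1=0, p2=4, p3=3, p4=0, p5=5)
step 3: fire α:  (p0=0, p1=0, p2=4, p3=3, p4=0, p5=5) → (p0=0, p1=0, p2=7, p3=2, p4=0, p5=7)
step 4: fire α:  (p0=0, p1=0, p2=7, p3=2, p4=0, p5=7) → (p0=0, p1=0, p2=10, p3=1, p4=0, p5=9)
step 5: fire α:  (p0=0, p1=0, p2=10, p3=1, p4=0, p5=9) → (p0=0, p1=0, p2=13, p3=0, p4=0, p5=11)
step 6: fire ε:  (p0=0, p1=0, p2=13, p3=0, p4=0, p5=11) → (p0=0, p1=0, p2=13, p3=0, p4=0, p5=11)
step 7: fire ε:  (p0=0, p1=0, p2=13, p3=0, p4=0, p5=11) → (p0=0, p1=0, p2=13, p3=0, p4=0, p5=11)
step 8: fire ε:  (p0=0, p1=0, p2=13, p3=0, p4=0, p5=11) → (p0=0, p1=0, p2=13, p3=0, p4=0, p5=11)

(p0=0, p1=0, p2=13, p3=0, p4=0, p5=11)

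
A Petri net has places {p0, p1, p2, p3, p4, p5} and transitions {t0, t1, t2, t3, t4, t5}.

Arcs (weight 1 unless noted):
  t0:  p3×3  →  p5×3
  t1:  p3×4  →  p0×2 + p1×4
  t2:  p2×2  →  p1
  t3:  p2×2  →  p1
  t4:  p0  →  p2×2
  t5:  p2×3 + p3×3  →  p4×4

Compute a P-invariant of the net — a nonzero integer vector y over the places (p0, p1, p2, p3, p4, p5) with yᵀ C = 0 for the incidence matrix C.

y = (p0:2, p1:2, p2:1, p3:3, p4:3, p5:3)

Incidence matrix C (rows=places, cols=transitions):
       t0   t1   t2   t3   t4   t5
   p0   0    2    0    0   -1    0
   p1   0    4    1    1    0    0
   p2   0    0   -2   -2    2   -3
   p3  -3   -4    0    0    0   -3
   p4   0    0    0    0    0    4
   p5   3    0    0    0    0    0

Candidate y = [2, 2, 1, 3, 3, 3]; check y·C column-wise:
  col t0: 2·0 + 2·0 + 1·0 + 3·-3 + 3·0 + 3·3 = 0
  col t1: 2·2 + 2·4 + 1·0 + 3·-4 + 3·0 + 3·0 = 0
  col t2: 2·0 + 2·1 + 1·-2 + 3·0 + 3·0 + 3·0 = 0
  col t3: 2·0 + 2·1 + 1·-2 + 3·0 + 3·0 + 3·0 = 0
  col t4: 2·-1 + 2·0 + 1·2 + 3·0 + 3·0 + 3·0 = 0
  col t5: 2·0 + 2·0 + 1·-3 + 3·-3 + 3·4 + 3·0 = 0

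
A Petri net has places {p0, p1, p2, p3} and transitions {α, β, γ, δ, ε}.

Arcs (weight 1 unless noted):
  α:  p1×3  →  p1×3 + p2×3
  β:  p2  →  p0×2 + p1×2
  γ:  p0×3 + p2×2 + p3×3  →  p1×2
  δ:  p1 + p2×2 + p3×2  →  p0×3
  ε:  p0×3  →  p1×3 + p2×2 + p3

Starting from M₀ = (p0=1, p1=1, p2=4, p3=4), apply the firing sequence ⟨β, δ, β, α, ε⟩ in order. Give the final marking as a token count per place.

step 1: fire β:  (p0=1, p1=1, p2=4, p3=4) → (p0=3, p1=3, p2=3, p3=4)
step 2: fire δ:  (p0=3, p1=3, p2=3, p3=4) → (p0=6, p1=2, p2=1, p3=2)
step 3: fire β:  (p0=6, p1=2, p2=1, p3=2) → (p0=8, p1=4, p2=0, p3=2)
step 4: fire α:  (p0=8, p1=4, p2=0, p3=2) → (p0=8, p1=4, p2=3, p3=2)
step 5: fire ε:  (p0=8, p1=4, p2=3, p3=2) → (p0=5, p1=7, p2=5, p3=3)

(p0=5, p1=7, p2=5, p3=3)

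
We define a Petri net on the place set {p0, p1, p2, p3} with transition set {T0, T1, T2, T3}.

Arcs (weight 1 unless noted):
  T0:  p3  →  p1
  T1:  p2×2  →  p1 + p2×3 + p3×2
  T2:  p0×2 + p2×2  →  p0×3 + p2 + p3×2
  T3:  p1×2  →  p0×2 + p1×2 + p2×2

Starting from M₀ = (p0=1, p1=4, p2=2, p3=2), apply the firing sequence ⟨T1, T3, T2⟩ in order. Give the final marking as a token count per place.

(p0=4, p1=5, p2=4, p3=6)

step 1: fire T1:  (p0=1, p1=4, p2=2, p3=2) → (p0=1, p1=5, p2=3, p3=4)
step 2: fire T3:  (p0=1, p1=5, p2=3, p3=4) → (p0=3, p1=5, p2=5, p3=4)
step 3: fire T2:  (p0=3, p1=5, p2=5, p3=4) → (p0=4, p1=5, p2=4, p3=6)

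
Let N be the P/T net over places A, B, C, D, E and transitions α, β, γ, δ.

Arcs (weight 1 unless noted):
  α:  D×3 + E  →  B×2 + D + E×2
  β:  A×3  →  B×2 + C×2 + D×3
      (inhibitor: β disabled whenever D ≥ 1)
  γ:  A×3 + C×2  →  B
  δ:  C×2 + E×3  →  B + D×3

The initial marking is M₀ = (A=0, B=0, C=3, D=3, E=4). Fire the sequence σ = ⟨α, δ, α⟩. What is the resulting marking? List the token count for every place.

step 1: fire α:  (A=0, B=0, C=3, D=3, E=4) → (A=0, B=2, C=3, D=1, E=5)
step 2: fire δ:  (A=0, B=2, C=3, D=1, E=5) → (A=0, B=3, C=1, D=4, E=2)
step 3: fire α:  (A=0, B=3, C=1, D=4, E=2) → (A=0, B=5, C=1, D=2, E=3)

(A=0, B=5, C=1, D=2, E=3)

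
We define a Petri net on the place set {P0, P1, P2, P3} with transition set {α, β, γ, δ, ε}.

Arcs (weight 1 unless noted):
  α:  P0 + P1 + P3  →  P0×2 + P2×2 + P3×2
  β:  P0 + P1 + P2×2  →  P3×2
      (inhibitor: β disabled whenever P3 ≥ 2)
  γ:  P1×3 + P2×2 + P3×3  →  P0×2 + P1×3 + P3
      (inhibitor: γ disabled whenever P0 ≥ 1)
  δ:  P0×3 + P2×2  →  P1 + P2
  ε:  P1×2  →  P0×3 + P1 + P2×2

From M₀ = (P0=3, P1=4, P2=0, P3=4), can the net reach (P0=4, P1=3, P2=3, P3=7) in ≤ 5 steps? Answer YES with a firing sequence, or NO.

depth 0: 1 marking
depth 1: 3 markings reached so far
depth 2: 8 markings reached so far
depth 3: 15 markings reached so far
depth 4: 25 markings reached so far
depth 5: 35 markings reached so far
target is not among the 35 markings reachable within 5 steps

NO — not reachable within 5 firings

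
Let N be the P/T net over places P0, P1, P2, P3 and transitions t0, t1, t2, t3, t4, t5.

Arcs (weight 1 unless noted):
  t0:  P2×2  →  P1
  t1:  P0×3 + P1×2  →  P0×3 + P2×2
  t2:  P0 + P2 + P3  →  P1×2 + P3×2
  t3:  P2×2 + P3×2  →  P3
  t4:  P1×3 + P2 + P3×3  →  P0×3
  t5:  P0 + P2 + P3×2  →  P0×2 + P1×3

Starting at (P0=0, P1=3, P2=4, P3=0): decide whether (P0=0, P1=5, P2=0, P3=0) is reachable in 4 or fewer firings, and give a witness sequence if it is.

YES — reachable via ⟨t0, t0⟩ (2 firings)

step 1: fire t0:  (P0=0, P1=3, P2=4, P3=0) → (P0=0, P1=4, P2=2, P3=0)
step 2: fire t0:  (P0=0, P1=4, P2=2, P3=0) → (P0=0, P1=5, P2=0, P3=0)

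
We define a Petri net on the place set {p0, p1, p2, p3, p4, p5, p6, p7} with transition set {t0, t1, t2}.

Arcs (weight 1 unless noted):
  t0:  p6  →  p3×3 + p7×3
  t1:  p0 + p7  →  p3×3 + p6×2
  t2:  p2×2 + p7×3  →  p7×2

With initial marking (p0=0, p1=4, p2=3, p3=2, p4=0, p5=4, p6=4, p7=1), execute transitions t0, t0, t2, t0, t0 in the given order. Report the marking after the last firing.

(p0=0, p1=4, p2=1, p3=14, p4=0, p5=4, p6=0, p7=12)

step 1: fire t0:  (p0=0, p1=4, p2=3, p3=2, p4=0, p5=4, p6=4, p7=1) → (p0=0, p1=4, p2=3, p3=5, p4=0, p5=4, p6=3, p7=4)
step 2: fire t0:  (p0=0, p1=4, p2=3, p3=5, p4=0, p5=4, p6=3, p7=4) → (p0=0, p1=4, p2=3, p3=8, p4=0, p5=4, p6=2, p7=7)
step 3: fire t2:  (p0=0, p1=4, p2=3, p3=8, p4=0, p5=4, p6=2, p7=7) → (p0=0, p1=4, p2=1, p3=8, p4=0, p5=4, p6=2, p7=6)
step 4: fire t0:  (p0=0, p1=4, p2=1, p3=8, p4=0, p5=4, p6=2, p7=6) → (p0=0, p1=4, p2=1, p3=11, p4=0, p5=4, p6=1, p7=9)
step 5: fire t0:  (p0=0, p1=4, p2=1, p3=11, p4=0, p5=4, p6=1, p7=9) → (p0=0, p1=4, p2=1, p3=14, p4=0, p5=4, p6=0, p7=12)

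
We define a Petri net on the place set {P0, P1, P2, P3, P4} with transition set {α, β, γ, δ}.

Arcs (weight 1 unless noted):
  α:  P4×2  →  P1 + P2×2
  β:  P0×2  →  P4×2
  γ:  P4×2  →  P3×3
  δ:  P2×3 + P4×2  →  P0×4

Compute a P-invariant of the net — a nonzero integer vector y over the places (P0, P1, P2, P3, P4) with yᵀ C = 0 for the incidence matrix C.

y = (P0:3, P1:2, P2:2, P3:2, P4:3)

Incidence matrix C (rows=places, cols=transitions):
        α    β    γ    δ
   P0   0   -2    0    4
   P1   1    0    0    0
   P2   2    0    0   -3
   P3   0    0    3    0
   P4  -2    2   -2   -2

Candidate y = [3, 2, 2, 2, 3]; check y·C column-wise:
  col α: 3·0 + 2·1 + 2·2 + 2·0 + 3·-2 = 0
  col β: 3·-2 + 2·0 + 2·0 + 2·0 + 3·2 = 0
  col γ: 3·0 + 2·0 + 2·0 + 2·3 + 3·-2 = 0
  col δ: 3·4 + 2·0 + 2·-3 + 2·0 + 3·-2 = 0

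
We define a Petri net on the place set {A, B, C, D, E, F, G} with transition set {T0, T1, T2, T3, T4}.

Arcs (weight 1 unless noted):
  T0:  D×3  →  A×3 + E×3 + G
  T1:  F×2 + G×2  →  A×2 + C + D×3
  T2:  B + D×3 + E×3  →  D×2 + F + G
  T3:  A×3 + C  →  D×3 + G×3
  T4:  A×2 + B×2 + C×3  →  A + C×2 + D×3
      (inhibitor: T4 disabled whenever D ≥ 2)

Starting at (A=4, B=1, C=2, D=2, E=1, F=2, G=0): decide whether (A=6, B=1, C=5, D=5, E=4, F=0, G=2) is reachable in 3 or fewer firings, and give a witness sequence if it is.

NO — not reachable within 3 firings

depth 0: 1 marking
depth 1: 2 markings reached so far
depth 2: 4 markings reached so far
depth 3: 7 markings reached so far
target is not among the 7 markings reachable within 3 steps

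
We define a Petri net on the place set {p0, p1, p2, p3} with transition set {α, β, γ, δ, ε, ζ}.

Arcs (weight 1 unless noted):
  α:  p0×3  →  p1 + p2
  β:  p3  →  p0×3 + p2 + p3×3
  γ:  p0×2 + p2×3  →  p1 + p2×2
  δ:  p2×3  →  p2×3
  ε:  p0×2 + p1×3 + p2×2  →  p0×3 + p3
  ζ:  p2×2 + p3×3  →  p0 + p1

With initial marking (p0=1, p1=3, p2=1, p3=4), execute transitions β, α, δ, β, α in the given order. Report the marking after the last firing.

step 1: fire β:  (p0=1, p1=3, p2=1, p3=4) → (p0=4, p1=3, p2=2, p3=6)
step 2: fire α:  (p0=4, p1=3, p2=2, p3=6) → (p0=1, p1=4, p2=3, p3=6)
step 3: fire δ:  (p0=1, p1=4, p2=3, p3=6) → (p0=1, p1=4, p2=3, p3=6)
step 4: fire β:  (p0=1, p1=4, p2=3, p3=6) → (p0=4, p1=4, p2=4, p3=8)
step 5: fire α:  (p0=4, p1=4, p2=4, p3=8) → (p0=1, p1=5, p2=5, p3=8)

(p0=1, p1=5, p2=5, p3=8)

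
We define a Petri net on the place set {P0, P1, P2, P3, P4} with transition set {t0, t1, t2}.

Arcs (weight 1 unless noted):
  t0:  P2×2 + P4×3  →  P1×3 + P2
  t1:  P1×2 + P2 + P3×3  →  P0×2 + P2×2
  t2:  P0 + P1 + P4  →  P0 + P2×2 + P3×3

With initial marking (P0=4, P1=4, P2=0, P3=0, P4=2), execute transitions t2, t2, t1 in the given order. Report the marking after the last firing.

(P0=6, P1=0, P2=5, P3=3, P4=0)

step 1: fire t2:  (P0=4, P1=4, P2=0, P3=0, P4=2) → (P0=4, P1=3, P2=2, P3=3, P4=1)
step 2: fire t2:  (P0=4, P1=3, P2=2, P3=3, P4=1) → (P0=4, P1=2, P2=4, P3=6, P4=0)
step 3: fire t1:  (P0=4, P1=2, P2=4, P3=6, P4=0) → (P0=6, P1=0, P2=5, P3=3, P4=0)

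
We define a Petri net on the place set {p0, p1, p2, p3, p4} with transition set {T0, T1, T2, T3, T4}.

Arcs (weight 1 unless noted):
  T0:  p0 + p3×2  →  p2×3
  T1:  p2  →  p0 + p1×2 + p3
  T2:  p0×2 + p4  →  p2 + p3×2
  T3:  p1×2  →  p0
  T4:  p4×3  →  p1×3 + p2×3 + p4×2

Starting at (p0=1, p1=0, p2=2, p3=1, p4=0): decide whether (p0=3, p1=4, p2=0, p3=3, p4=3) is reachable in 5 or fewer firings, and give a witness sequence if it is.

NO — not reachable within 5 firings

depth 0: 1 marking
depth 1: 2 markings reached so far
depth 2: 5 markings reached so far
depth 3: 8 markings reached so far
depth 4: 11 markings reached so far
depth 5: 15 markings reached so far
target is not among the 15 markings reachable within 5 steps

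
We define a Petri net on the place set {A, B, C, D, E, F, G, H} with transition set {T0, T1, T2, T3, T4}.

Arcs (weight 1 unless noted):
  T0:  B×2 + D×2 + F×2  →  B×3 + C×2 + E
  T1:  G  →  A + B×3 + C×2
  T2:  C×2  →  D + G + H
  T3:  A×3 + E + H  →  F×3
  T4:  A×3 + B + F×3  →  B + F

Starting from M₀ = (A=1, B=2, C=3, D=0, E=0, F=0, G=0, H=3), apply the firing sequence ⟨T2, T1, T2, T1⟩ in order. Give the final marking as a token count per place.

step 1: fire T2:  (A=1, B=2, C=3, D=0, E=0, F=0, G=0, H=3) → (A=1, B=2, C=1, D=1, E=0, F=0, G=1, H=4)
step 2: fire T1:  (A=1, B=2, C=1, D=1, E=0, F=0, G=1, H=4) → (A=2, B=5, C=3, D=1, E=0, F=0, G=0, H=4)
step 3: fire T2:  (A=2, B=5, C=3, D=1, E=0, F=0, G=0, H=4) → (A=2, B=5, C=1, D=2, E=0, F=0, G=1, H=5)
step 4: fire T1:  (A=2, B=5, C=1, D=2, E=0, F=0, G=1, H=5) → (A=3, B=8, C=3, D=2, E=0, F=0, G=0, H=5)

(A=3, B=8, C=3, D=2, E=0, F=0, G=0, H=5)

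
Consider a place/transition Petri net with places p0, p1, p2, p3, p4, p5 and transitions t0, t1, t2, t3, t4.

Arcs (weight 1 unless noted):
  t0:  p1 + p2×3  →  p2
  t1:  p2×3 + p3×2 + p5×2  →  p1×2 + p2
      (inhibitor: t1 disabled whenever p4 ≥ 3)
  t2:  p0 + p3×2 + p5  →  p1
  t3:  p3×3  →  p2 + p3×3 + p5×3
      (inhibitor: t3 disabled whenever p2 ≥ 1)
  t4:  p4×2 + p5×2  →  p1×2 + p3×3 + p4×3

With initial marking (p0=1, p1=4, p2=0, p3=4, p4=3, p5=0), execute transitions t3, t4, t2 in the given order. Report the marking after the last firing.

(p0=0, p1=7, p2=1, p3=5, p4=4, p5=0)

step 1: fire t3:  (p0=1, p1=4, p2=0, p3=4, p4=3, p5=0) → (p0=1, p1=4, p2=1, p3=4, p4=3, p5=3)
step 2: fire t4:  (p0=1, p1=4, p2=1, p3=4, p4=3, p5=3) → (p0=1, p1=6, p2=1, p3=7, p4=4, p5=1)
step 3: fire t2:  (p0=1, p1=6, p2=1, p3=7, p4=4, p5=1) → (p0=0, p1=7, p2=1, p3=5, p4=4, p5=0)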